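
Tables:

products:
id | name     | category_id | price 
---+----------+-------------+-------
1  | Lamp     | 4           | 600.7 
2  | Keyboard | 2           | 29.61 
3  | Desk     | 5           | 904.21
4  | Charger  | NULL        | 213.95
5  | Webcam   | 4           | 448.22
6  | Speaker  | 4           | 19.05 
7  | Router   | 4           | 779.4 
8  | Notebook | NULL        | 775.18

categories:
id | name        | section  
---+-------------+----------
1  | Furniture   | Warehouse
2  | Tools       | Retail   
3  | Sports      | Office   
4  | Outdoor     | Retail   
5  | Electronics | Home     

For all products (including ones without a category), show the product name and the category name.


LEFT JOIN keeps every row from products (the left table); where category_id has no match in categories, the category columns become NULL. Walk through each product:
  - product 1 (Lamp): category_id=4 -> matches Outdoor
  - product 2 (Keyboard): category_id=2 -> matches Tools
  - product 3 (Desk): category_id=5 -> matches Electronics
  - product 4 (Charger): category_id=NULL, no match -> kept with NULL
  - product 5 (Webcam): category_id=4 -> matches Outdoor
  - product 6 (Speaker): category_id=4 -> matches Outdoor
  - product 7 (Router): category_id=4 -> matches Outdoor
  - product 8 (Notebook): category_id=NULL, no match -> kept with NULL
All 8 rows appear; 2 have NULL category.

SQL:
SELECT a.name, b.name AS category
FROM products a
LEFT JOIN categories b ON a.category_id = b.id

Result:
name     | category   
---------+------------
Lamp     | Outdoor    
Keyboard | Tools      
Desk     | Electronics
Charger  | NULL       
Webcam   | Outdoor    
Speaker  | Outdoor    
Router   | Outdoor    
Notebook | NULL       


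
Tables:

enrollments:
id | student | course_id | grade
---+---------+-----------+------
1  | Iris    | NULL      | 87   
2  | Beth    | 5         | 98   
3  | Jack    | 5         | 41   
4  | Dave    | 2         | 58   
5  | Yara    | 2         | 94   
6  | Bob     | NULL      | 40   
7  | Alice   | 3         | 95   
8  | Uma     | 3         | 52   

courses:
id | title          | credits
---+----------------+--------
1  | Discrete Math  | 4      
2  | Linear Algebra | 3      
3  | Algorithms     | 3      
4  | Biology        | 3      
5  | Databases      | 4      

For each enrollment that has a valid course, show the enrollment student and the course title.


INNER JOIN keeps only enrollments rows whose course_id matches an id in courses. Walk through each enrollment:
  - enrollment 1 (Iris): course_id=NULL, no match -> dropped
  - enrollment 2 (Beth): course_id=5 -> matches Databases
  - enrollment 3 (Jack): course_id=5 -> matches Databases
  - enrollment 4 (Dave): course_id=2 -> matches Linear Algebra
  - enrollment 5 (Yara): course_id=2 -> matches Linear Algebra
  - enrollment 6 (Bob): course_id=NULL, no match -> dropped
  - enrollment 7 (Alice): course_id=3 -> matches Algorithms
  - enrollment 8 (Uma): course_id=3 -> matches Algorithms
So 2 of 8 rows are dropped.

SQL:
SELECT a.student, b.title AS course
FROM enrollments a
INNER JOIN courses b ON a.course_id = b.id

Result:
student | course        
--------+---------------
Beth    | Databases     
Jack    | Databases     
Dave    | Linear Algebra
Yara    | Linear Algebra
Alice   | Algorithms    
Uma     | Algorithms    


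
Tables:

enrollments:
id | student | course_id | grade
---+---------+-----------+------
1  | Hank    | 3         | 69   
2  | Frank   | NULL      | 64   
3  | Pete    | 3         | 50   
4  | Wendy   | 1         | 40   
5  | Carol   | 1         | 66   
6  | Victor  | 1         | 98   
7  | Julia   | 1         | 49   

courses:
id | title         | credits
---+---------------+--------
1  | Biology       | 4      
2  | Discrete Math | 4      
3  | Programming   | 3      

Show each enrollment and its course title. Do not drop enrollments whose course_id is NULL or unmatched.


LEFT JOIN keeps every row from enrollments (the left table); where course_id has no match in courses, the course columns become NULL. Walk through each enrollment:
  - enrollment 1 (Hank): course_id=3 -> matches Programming
  - enrollment 2 (Frank): course_id=NULL, no match -> kept with NULL
  - enrollment 3 (Pete): course_id=3 -> matches Programming
  - enrollment 4 (Wendy): course_id=1 -> matches Biology
  - enrollment 5 (Carol): course_id=1 -> matches Biology
  - enrollment 6 (Victor): course_id=1 -> matches Biology
  - enrollment 7 (Julia): course_id=1 -> matches Biology
All 7 rows appear; 1 has NULL course.

SQL:
SELECT a.student, b.title AS course
FROM enrollments a
LEFT JOIN courses b ON a.course_id = b.id

Result:
student | course     
--------+------------
Hank    | Programming
Frank   | NULL       
Pete    | Programming
Wendy   | Biology    
Carol   | Biology    
Victor  | Biology    
Julia   | Biology    


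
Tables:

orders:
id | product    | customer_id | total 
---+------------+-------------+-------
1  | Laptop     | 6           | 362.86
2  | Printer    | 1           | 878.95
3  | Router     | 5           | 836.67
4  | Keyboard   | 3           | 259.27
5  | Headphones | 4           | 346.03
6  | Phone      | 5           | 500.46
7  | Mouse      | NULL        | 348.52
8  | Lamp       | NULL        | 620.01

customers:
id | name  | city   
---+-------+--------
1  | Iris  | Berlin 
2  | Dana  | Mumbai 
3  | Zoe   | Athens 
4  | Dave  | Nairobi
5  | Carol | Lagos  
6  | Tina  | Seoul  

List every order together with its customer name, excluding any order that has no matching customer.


INNER JOIN keeps only orders rows whose customer_id matches an id in customers. Walk through each order:
  - order 1 (Laptop): customer_id=6 -> matches Tina
  - order 2 (Printer): customer_id=1 -> matches Iris
  - order 3 (Router): customer_id=5 -> matches Carol
  - order 4 (Keyboard): customer_id=3 -> matches Zoe
  - order 5 (Headphones): customer_id=4 -> matches Dave
  - order 6 (Phone): customer_id=5 -> matches Carol
  - order 7 (Mouse): customer_id=NULL, no match -> dropped
  - order 8 (Lamp): customer_id=NULL, no match -> dropped
So 2 of 8 rows are dropped.

SQL:
SELECT a.product, b.name AS customer
FROM orders a
INNER JOIN customers b ON a.customer_id = b.id

Result:
product    | customer
-----------+---------
Laptop     | Tina    
Printer    | Iris    
Router     | Carol   
Keyboard   | Zoe     
Headphones | Dave    
Phone      | Carol   


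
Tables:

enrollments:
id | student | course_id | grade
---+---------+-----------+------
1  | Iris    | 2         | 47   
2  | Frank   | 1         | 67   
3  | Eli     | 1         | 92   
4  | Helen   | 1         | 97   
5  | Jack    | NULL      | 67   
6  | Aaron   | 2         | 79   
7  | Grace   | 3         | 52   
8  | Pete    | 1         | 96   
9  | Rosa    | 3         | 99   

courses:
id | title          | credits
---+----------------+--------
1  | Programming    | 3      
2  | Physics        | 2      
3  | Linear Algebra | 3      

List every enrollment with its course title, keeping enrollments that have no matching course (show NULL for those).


LEFT JOIN keeps every row from enrollments (the left table); where course_id has no match in courses, the course columns become NULL. Walk through each enrollment:
  - enrollment 1 (Iris): course_id=2 -> matches Physics
  - enrollment 2 (Frank): course_id=1 -> matches Programming
  - enrollment 3 (Eli): course_id=1 -> matches Programming
  - enrollment 4 (Helen): course_id=1 -> matches Programming
  - enrollment 5 (Jack): course_id=NULL, no match -> kept with NULL
  - enrollment 6 (Aaron): course_id=2 -> matches Physics
  - enrollment 7 (Grace): course_id=3 -> matches Linear Algebra
  - enrollment 8 (Pete): course_id=1 -> matches Programming
  - enrollment 9 (Rosa): course_id=3 -> matches Linear Algebra
All 9 rows appear; 1 has NULL course.

SQL:
SELECT a.student, b.title AS course
FROM enrollments a
LEFT JOIN courses b ON a.course_id = b.id

Result:
student | course        
--------+---------------
Iris    | Physics       
Frank   | Programming   
Eli     | Programming   
Helen   | Programming   
Jack    | NULL          
Aaron   | Physics       
Grace   | Linear Algebra
Pete    | Programming   
Rosa    | Linear Algebra


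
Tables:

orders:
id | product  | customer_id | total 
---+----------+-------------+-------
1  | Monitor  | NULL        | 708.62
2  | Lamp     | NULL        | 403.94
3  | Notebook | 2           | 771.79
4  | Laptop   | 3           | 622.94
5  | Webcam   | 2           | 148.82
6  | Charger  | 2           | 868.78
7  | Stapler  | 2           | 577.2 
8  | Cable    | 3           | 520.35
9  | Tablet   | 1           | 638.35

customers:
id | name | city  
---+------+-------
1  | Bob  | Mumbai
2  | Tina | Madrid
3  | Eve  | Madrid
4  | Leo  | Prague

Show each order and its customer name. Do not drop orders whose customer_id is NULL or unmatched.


LEFT JOIN keeps every row from orders (the left table); where customer_id has no match in customers, the customer columns become NULL. Walk through each order:
  - order 1 (Monitor): customer_id=NULL, no match -> kept with NULL
  - order 2 (Lamp): customer_id=NULL, no match -> kept with NULL
  - order 3 (Notebook): customer_id=2 -> matches Tina
  - order 4 (Laptop): customer_id=3 -> matches Eve
  - order 5 (Webcam): customer_id=2 -> matches Tina
  - order 6 (Charger): customer_id=2 -> matches Tina
  - order 7 (Stapler): customer_id=2 -> matches Tina
  - order 8 (Cable): customer_id=3 -> matches Eve
  - order 9 (Tablet): customer_id=1 -> matches Bob
All 9 rows appear; 2 have NULL customer.

SQL:
SELECT a.product, b.name AS customer
FROM orders a
LEFT JOIN customers b ON a.customer_id = b.id

Result:
product  | customer
---------+---------
Monitor  | NULL    
Lamp     | NULL    
Notebook | Tina    
Laptop   | Eve     
Webcam   | Tina    
Charger  | Tina    
Stapler  | Tina    
Cable    | Eve     
Tablet   | Bob     


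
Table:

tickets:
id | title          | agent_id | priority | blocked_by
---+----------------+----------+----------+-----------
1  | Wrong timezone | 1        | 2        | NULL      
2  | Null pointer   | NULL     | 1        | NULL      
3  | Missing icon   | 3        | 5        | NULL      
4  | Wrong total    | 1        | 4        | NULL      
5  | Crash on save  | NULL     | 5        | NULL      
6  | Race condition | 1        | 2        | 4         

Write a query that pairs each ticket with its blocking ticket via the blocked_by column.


This is a self-join: tickets is joined to a second copy of itself, matching each row's blocked_by to another row's id. Use LEFT JOIN so rows with blocked_by=NULL are kept.
  - ticket 1 (Wrong timezone): blocked_by=NULL -> NULL
  - ticket 2 (Null pointer): blocked_by=NULL -> NULL
  - ticket 3 (Missing icon): blocked_by=NULL -> NULL
  - ticket 4 (Wrong total): blocked_by=NULL -> NULL
  - ticket 5 (Crash on save): blocked_by=NULL -> NULL
  - ticket 6 (Race condition): blocked_by=4 -> Wrong total

SQL:
SELECT a.title AS item, b.title AS blocked_by
FROM tickets a
LEFT JOIN tickets b ON a.blocked_by = b.id

Result:
item           | blocked_by 
---------------+------------
Wrong timezone | NULL       
Null pointer   | NULL       
Missing icon   | NULL       
Wrong total    | NULL       
Crash on save  | NULL       
Race condition | Wrong total


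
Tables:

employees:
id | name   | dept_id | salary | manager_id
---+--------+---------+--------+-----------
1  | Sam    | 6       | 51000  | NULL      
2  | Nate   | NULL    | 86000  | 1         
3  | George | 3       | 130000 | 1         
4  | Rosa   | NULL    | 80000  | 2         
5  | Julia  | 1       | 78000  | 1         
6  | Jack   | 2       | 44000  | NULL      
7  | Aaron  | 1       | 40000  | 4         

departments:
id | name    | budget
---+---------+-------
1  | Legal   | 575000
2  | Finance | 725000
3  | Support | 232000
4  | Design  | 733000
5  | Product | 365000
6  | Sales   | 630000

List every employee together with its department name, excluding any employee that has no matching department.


INNER JOIN keeps only employees rows whose dept_id matches an id in departments. Walk through each employee:
  - employee 1 (Sam): dept_id=6 -> matches Sales
  - employee 2 (Nate): dept_id=NULL, no match -> dropped
  - employee 3 (George): dept_id=3 -> matches Support
  - employee 4 (Rosa): dept_id=NULL, no match -> dropped
  - employee 5 (Julia): dept_id=1 -> matches Legal
  - employee 6 (Jack): dept_id=2 -> matches Finance
  - employee 7 (Aaron): dept_id=1 -> matches Legal
So 2 of 7 rows are dropped.

SQL:
SELECT a.name, b.name AS department
FROM employees a
INNER JOIN departments b ON a.dept_id = b.id

Result:
name   | department
-------+-----------
Sam    | Sales     
George | Support   
Julia  | Legal     
Jack   | Finance   
Aaron  | Legal     


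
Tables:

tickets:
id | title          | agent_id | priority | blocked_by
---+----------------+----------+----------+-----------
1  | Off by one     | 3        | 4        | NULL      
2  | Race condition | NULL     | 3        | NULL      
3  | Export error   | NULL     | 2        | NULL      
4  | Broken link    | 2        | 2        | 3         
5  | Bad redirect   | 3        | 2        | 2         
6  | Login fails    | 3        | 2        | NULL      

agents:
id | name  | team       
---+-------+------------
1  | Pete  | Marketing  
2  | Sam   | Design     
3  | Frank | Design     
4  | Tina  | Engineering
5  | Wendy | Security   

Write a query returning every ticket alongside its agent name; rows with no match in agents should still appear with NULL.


LEFT JOIN keeps every row from tickets (the left table); where agent_id has no match in agents, the agent columns become NULL. Walk through each ticket:
  - ticket 1 (Off by one): agent_id=3 -> matches Frank
  - ticket 2 (Race condition): agent_id=NULL, no match -> kept with NULL
  - ticket 3 (Export error): agent_id=NULL, no match -> kept with NULL
  - ticket 4 (Broken link): agent_id=2 -> matches Sam
  - ticket 5 (Bad redirect): agent_id=3 -> matches Frank
  - ticket 6 (Login fails): agent_id=3 -> matches Frank
All 6 rows appear; 2 have NULL agent.

SQL:
SELECT a.title, b.name AS agent
FROM tickets a
LEFT JOIN agents b ON a.agent_id = b.id

Result:
title          | agent
---------------+------
Off by one     | Frank
Race condition | NULL 
Export error   | NULL 
Broken link    | Sam  
Bad redirect   | Frank
Login fails    | Frank


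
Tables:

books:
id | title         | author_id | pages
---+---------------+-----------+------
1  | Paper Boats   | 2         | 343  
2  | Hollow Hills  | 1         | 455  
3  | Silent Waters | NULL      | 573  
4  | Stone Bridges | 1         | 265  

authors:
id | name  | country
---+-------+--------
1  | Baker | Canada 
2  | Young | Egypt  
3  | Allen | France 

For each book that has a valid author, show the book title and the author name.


INNER JOIN keeps only books rows whose author_id matches an id in authors. Walk through each book:
  - book 1 (Paper Boats): author_id=2 -> matches Young
  - book 2 (Hollow Hills): author_id=1 -> matches Baker
  - book 3 (Silent Waters): author_id=NULL, no match -> dropped
  - book 4 (Stone Bridges): author_id=1 -> matches Baker
So 1 of 4 rows is dropped.

SQL:
SELECT a.title, b.name AS author
FROM books a
INNER JOIN authors b ON a.author_id = b.id

Result:
title         | author
--------------+-------
Paper Boats   | Young 
Hollow Hills  | Baker 
Stone Bridges | Baker 


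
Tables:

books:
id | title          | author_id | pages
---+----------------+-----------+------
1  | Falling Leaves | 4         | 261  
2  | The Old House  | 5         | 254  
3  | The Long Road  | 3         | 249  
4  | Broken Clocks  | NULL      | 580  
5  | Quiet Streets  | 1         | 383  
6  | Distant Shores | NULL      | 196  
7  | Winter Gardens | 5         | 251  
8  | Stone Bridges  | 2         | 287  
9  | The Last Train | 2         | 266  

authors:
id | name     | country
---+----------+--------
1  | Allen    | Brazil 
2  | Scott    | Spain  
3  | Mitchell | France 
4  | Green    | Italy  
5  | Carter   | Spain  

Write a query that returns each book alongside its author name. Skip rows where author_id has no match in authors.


INNER JOIN keeps only books rows whose author_id matches an id in authors. Walk through each book:
  - book 1 (Falling Leaves): author_id=4 -> matches Green
  - book 2 (The Old House): author_id=5 -> matches Carter
  - book 3 (The Long Road): author_id=3 -> matches Mitchell
  - book 4 (Broken Clocks): author_id=NULL, no match -> dropped
  - book 5 (Quiet Streets): author_id=1 -> matches Allen
  - book 6 (Distant Shores): author_id=NULL, no match -> dropped
  - book 7 (Winter Gardens): author_id=5 -> matches Carter
  - book 8 (Stone Bridges): author_id=2 -> matches Scott
  - book 9 (The Last Train): author_id=2 -> matches Scott
So 2 of 9 rows are dropped.

SQL:
SELECT a.title, b.name AS author
FROM books a
INNER JOIN authors b ON a.author_id = b.id

Result:
title          | author  
---------------+---------
Falling Leaves | Green   
The Old House  | Carter  
The Long Road  | Mitchell
Quiet Streets  | Allen   
Winter Gardens | Carter  
Stone Bridges  | Scott   
The Last Train | Scott   


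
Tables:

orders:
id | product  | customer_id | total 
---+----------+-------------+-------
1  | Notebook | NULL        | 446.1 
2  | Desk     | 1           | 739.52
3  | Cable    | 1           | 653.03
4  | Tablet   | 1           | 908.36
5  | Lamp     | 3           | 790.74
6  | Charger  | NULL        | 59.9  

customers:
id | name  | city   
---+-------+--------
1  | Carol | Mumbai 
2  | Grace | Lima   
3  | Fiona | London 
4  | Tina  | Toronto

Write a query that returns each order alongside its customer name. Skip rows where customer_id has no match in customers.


INNER JOIN keeps only orders rows whose customer_id matches an id in customers. Walk through each order:
  - order 1 (Notebook): customer_id=NULL, no match -> dropped
  - order 2 (Desk): customer_id=1 -> matches Carol
  - order 3 (Cable): customer_id=1 -> matches Carol
  - order 4 (Tablet): customer_id=1 -> matches Carol
  - order 5 (Lamp): customer_id=3 -> matches Fiona
  - order 6 (Charger): customer_id=NULL, no match -> dropped
So 2 of 6 rows are dropped.

SQL:
SELECT a.product, b.name AS customer
FROM orders a
INNER JOIN customers b ON a.customer_id = b.id

Result:
product | customer
--------+---------
Desk    | Carol   
Cable   | Carol   
Tablet  | Carol   
Lamp    | Fiona   


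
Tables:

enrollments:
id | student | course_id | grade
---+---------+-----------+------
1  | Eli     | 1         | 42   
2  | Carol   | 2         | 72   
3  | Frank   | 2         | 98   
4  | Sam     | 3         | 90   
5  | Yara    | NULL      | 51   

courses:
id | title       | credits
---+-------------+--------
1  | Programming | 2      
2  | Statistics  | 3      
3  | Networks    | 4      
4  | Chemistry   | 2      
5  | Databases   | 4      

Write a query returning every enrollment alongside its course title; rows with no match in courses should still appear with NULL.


LEFT JOIN keeps every row from enrollments (the left table); where course_id has no match in courses, the course columns become NULL. Walk through each enrollment:
  - enrollment 1 (Eli): course_id=1 -> matches Programming
  - enrollment 2 (Carol): course_id=2 -> matches Statistics
  - enrollment 3 (Frank): course_id=2 -> matches Statistics
  - enrollment 4 (Sam): course_id=3 -> matches Networks
  - enrollment 5 (Yara): course_id=NULL, no match -> kept with NULL
All 5 rows appear; 1 has NULL course.

SQL:
SELECT a.student, b.title AS course
FROM enrollments a
LEFT JOIN courses b ON a.course_id = b.id

Result:
student | course     
--------+------------
Eli     | Programming
Carol   | Statistics 
Frank   | Statistics 
Sam     | Networks   
Yara    | NULL       


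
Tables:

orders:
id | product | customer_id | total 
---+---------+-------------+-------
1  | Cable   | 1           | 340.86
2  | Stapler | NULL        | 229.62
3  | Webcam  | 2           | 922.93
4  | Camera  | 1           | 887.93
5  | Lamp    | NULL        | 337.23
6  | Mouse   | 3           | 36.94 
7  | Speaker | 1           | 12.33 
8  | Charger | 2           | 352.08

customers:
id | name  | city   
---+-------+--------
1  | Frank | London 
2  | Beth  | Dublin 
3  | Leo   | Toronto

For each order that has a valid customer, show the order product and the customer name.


INNER JOIN keeps only orders rows whose customer_id matches an id in customers. Walk through each order:
  - order 1 (Cable): customer_id=1 -> matches Frank
  - order 2 (Stapler): customer_id=NULL, no match -> dropped
  - order 3 (Webcam): customer_id=2 -> matches Beth
  - order 4 (Camera): customer_id=1 -> matches Frank
  - order 5 (Lamp): customer_id=NULL, no match -> dropped
  - order 6 (Mouse): customer_id=3 -> matches Leo
  - order 7 (Speaker): customer_id=1 -> matches Frank
  - order 8 (Charger): customer_id=2 -> matches Beth
So 2 of 8 rows are dropped.

SQL:
SELECT a.product, b.name AS customer
FROM orders a
INNER JOIN customers b ON a.customer_id = b.id

Result:
product | customer
--------+---------
Cable   | Frank   
Webcam  | Beth    
Camera  | Frank   
Mouse   | Leo     
Speaker | Frank   
Charger | Beth    


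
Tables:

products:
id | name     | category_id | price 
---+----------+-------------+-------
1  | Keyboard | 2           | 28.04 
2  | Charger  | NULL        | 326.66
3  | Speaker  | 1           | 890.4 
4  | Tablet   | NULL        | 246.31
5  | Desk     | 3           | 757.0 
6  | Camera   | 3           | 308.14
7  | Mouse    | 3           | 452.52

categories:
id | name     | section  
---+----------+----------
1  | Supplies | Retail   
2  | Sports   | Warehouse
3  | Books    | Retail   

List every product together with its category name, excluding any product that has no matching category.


INNER JOIN keeps only products rows whose category_id matches an id in categories. Walk through each product:
  - product 1 (Keyboard): category_id=2 -> matches Sports
  - product 2 (Charger): category_id=NULL, no match -> dropped
  - product 3 (Speaker): category_id=1 -> matches Supplies
  - product 4 (Tablet): category_id=NULL, no match -> dropped
  - product 5 (Desk): category_id=3 -> matches Books
  - product 6 (Camera): category_id=3 -> matches Books
  - product 7 (Mouse): category_id=3 -> matches Books
So 2 of 7 rows are dropped.

SQL:
SELECT a.name, b.name AS category
FROM products a
INNER JOIN categories b ON a.category_id = b.id

Result:
name     | category
---------+---------
Keyboard | Sports  
Speaker  | Supplies
Desk     | Books   
Camera   | Books   
Mouse    | Books   


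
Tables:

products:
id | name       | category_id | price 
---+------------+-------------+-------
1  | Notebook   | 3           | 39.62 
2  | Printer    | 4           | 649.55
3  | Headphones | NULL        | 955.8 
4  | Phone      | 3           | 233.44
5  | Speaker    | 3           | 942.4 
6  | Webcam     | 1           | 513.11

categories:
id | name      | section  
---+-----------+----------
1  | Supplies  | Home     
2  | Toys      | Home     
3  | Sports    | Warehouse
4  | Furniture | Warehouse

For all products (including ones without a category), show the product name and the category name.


LEFT JOIN keeps every row from products (the left table); where category_id has no match in categories, the category columns become NULL. Walk through each product:
  - product 1 (Notebook): category_id=3 -> matches Sports
  - product 2 (Printer): category_id=4 -> matches Furniture
  - product 3 (Headphones): category_id=NULL, no match -> kept with NULL
  - product 4 (Phone): category_id=3 -> matches Sports
  - product 5 (Speaker): category_id=3 -> matches Sports
  - product 6 (Webcam): category_id=1 -> matches Supplies
All 6 rows appear; 1 has NULL category.

SQL:
SELECT a.name, b.name AS category
FROM products a
LEFT JOIN categories b ON a.category_id = b.id

Result:
name       | category 
-----------+----------
Notebook   | Sports   
Printer    | Furniture
Headphones | NULL     
Phone      | Sports   
Speaker    | Sports   
Webcam     | Supplies 


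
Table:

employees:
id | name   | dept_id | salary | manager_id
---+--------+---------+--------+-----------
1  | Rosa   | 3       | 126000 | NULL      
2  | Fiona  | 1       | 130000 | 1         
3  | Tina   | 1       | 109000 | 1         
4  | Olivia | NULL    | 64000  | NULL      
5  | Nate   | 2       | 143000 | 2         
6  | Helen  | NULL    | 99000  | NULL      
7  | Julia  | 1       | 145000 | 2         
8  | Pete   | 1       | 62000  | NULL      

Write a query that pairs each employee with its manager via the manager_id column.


This is a self-join: employees is joined to a second copy of itself, matching each row's manager_id to another row's id. Use LEFT JOIN so rows with manager_id=NULL are kept.
  - employee 1 (Rosa): manager_id=NULL -> NULL
  - employee 2 (Fiona): manager_id=1 -> Rosa
  - employee 3 (Tina): manager_id=1 -> Rosa
  - employee 4 (Olivia): manager_id=NULL -> NULL
  - employee 5 (Nate): manager_id=2 -> Fiona
  - employee 6 (Helen): manager_id=NULL -> NULL
  - employee 7 (Julia): manager_id=2 -> Fiona
  - employee 8 (Pete): manager_id=NULL -> NULL

SQL:
SELECT a.name AS item, b.name AS manager
FROM employees a
LEFT JOIN employees b ON a.manager_id = b.id

Result:
item   | manager
-------+--------
Rosa   | NULL   
Fiona  | Rosa   
Tina   | Rosa   
Olivia | NULL   
Nate   | Fiona  
Helen  | NULL   
Julia  | Fiona  
Pete   | NULL   


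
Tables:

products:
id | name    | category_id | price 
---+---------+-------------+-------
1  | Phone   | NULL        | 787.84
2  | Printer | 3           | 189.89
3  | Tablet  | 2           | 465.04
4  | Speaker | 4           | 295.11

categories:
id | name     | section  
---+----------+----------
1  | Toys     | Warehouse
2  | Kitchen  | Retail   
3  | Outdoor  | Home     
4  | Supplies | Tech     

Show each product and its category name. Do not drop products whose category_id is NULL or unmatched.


LEFT JOIN keeps every row from products (the left table); where category_id has no match in categories, the category columns become NULL. Walk through each product:
  - product 1 (Phone): category_id=NULL, no match -> kept with NULL
  - product 2 (Printer): category_id=3 -> matches Outdoor
  - product 3 (Tablet): category_id=2 -> matches Kitchen
  - product 4 (Speaker): category_id=4 -> matches Supplies
All 4 rows appear; 1 has NULL category.

SQL:
SELECT a.name, b.name AS category
FROM products a
LEFT JOIN categories b ON a.category_id = b.id

Result:
name    | category
--------+---------
Phone   | NULL    
Printer | Outdoor 
Tablet  | Kitchen 
Speaker | Supplies


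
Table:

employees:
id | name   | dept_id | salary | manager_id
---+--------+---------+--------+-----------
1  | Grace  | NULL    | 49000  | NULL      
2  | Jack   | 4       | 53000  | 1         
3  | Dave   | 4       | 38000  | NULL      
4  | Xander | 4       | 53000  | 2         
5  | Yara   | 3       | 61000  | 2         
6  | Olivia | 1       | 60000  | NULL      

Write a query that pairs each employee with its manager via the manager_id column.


This is a self-join: employees is joined to a second copy of itself, matching each row's manager_id to another row's id. Use LEFT JOIN so rows with manager_id=NULL are kept.
  - employee 1 (Grace): manager_id=NULL -> NULL
  - employee 2 (Jack): manager_id=1 -> Grace
  - employee 3 (Dave): manager_id=NULL -> NULL
  - employee 4 (Xander): manager_id=2 -> Jack
  - employee 5 (Yara): manager_id=2 -> Jack
  - employee 6 (Olivia): manager_id=NULL -> NULL

SQL:
SELECT a.name AS item, b.name AS manager
FROM employees a
LEFT JOIN employees b ON a.manager_id = b.id

Result:
item   | manager
-------+--------
Grace  | NULL   
Jack   | Grace  
Dave   | NULL   
Xander | Jack   
Yara   | Jack   
Olivia | NULL   


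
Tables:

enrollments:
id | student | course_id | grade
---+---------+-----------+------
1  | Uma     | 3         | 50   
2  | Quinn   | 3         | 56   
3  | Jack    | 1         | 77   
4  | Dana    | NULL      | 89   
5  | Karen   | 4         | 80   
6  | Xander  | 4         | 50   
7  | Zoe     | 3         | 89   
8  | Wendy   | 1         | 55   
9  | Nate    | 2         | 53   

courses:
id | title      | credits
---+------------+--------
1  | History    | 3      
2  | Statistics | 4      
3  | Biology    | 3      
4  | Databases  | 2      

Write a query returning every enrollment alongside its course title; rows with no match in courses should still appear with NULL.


LEFT JOIN keeps every row from enrollments (the left table); where course_id has no match in courses, the course columns become NULL. Walk through each enrollment:
  - enrollment 1 (Uma): course_id=3 -> matches Biology
  - enrollment 2 (Quinn): course_id=3 -> matches Biology
  - enrollment 3 (Jack): course_id=1 -> matches History
  - enrollment 4 (Dana): course_id=NULL, no match -> kept with NULL
  - enrollment 5 (Karen): course_id=4 -> matches Databases
  - enrollment 6 (Xander): course_id=4 -> matches Databases
  - enrollment 7 (Zoe): course_id=3 -> matches Biology
  - enrollment 8 (Wendy): course_id=1 -> matches History
  - enrollment 9 (Nate): course_id=2 -> matches Statistics
All 9 rows appear; 1 has NULL course.

SQL:
SELECT a.student, b.title AS course
FROM enrollments a
LEFT JOIN courses b ON a.course_id = b.id

Result:
student | course    
--------+-----------
Uma     | Biology   
Quinn   | Biology   
Jack    | History   
Dana    | NULL      
Karen   | Databases 
Xander  | Databases 
Zoe     | Biology   
Wendy   | History   
Nate    | Statistics


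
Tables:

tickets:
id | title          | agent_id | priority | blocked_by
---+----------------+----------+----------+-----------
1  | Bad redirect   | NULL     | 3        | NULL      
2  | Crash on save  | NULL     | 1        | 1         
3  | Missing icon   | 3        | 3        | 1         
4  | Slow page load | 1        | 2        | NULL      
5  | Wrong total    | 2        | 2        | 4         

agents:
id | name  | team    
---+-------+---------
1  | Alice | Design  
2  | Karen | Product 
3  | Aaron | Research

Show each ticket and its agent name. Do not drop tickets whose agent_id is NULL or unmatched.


LEFT JOIN keeps every row from tickets (the left table); where agent_id has no match in agents, the agent columns become NULL. Walk through each ticket:
  - ticket 1 (Bad redirect): agent_id=NULL, no match -> kept with NULL
  - ticket 2 (Crash on save): agent_id=NULL, no match -> kept with NULL
  - ticket 3 (Missing icon): agent_id=3 -> matches Aaron
  - ticket 4 (Slow page load): agent_id=1 -> matches Alice
  - ticket 5 (Wrong total): agent_id=2 -> matches Karen
All 5 rows appear; 2 have NULL agent.

SQL:
SELECT a.title, b.name AS agent
FROM tickets a
LEFT JOIN agents b ON a.agent_id = b.id

Result:
title          | agent
---------------+------
Bad redirect   | NULL 
Crash on save  | NULL 
Missing icon   | Aaron
Slow page load | Alice
Wrong total    | Karen


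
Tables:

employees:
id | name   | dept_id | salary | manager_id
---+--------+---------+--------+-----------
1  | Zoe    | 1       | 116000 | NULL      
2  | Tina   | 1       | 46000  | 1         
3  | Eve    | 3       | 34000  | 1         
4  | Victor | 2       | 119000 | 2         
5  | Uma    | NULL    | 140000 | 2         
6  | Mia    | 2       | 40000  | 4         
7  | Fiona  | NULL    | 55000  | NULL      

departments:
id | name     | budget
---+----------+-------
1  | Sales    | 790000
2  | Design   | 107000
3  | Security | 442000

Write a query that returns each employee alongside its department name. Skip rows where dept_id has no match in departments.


INNER JOIN keeps only employees rows whose dept_id matches an id in departments. Walk through each employee:
  - employee 1 (Zoe): dept_id=1 -> matches Sales
  - employee 2 (Tina): dept_id=1 -> matches Sales
  - employee 3 (Eve): dept_id=3 -> matches Security
  - employee 4 (Victor): dept_id=2 -> matches Design
  - employee 5 (Uma): dept_id=NULL, no match -> dropped
  - employee 6 (Mia): dept_id=2 -> matches Design
  - employee 7 (Fiona): dept_id=NULL, no match -> dropped
So 2 of 7 rows are dropped.

SQL:
SELECT a.name, b.name AS department
FROM employees a
INNER JOIN departments b ON a.dept_id = b.id

Result:
name   | department
-------+-----------
Zoe    | Sales     
Tina   | Sales     
Eve    | Security  
Victor | Design    
Mia    | Design    


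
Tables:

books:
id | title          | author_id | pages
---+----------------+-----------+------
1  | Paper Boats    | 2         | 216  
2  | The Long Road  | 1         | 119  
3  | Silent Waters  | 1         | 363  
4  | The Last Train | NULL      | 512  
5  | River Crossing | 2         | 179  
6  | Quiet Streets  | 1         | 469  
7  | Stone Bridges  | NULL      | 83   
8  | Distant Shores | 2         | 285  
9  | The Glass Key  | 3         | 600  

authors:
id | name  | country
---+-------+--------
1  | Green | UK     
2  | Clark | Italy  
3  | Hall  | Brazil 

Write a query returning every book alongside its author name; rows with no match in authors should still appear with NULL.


LEFT JOIN keeps every row from books (the left table); where author_id has no match in authors, the author columns become NULL. Walk through each book:
  - book 1 (Paper Boats): author_id=2 -> matches Clark
  - book 2 (The Long Road): author_id=1 -> matches Green
  - book 3 (Silent Waters): author_id=1 -> matches Green
  - book 4 (The Last Train): author_id=NULL, no match -> kept with NULL
  - book 5 (River Crossing): author_id=2 -> matches Clark
  - book 6 (Quiet Streets): author_id=1 -> matches Green
  - book 7 (Stone Bridges): author_id=NULL, no match -> kept with NULL
  - book 8 (Distant Shores): author_id=2 -> matches Clark
  - book 9 (The Glass Key): author_id=3 -> matches Hall
All 9 rows appear; 2 have NULL author.

SQL:
SELECT a.title, b.name AS author
FROM books a
LEFT JOIN authors b ON a.author_id = b.id

Result:
title          | author
---------------+-------
Paper Boats    | Clark 
The Long Road  | Green 
Silent Waters  | Green 
The Last Train | NULL  
River Crossing | Clark 
Quiet Streets  | Green 
Stone Bridges  | NULL  
Distant Shores | Clark 
The Glass Key  | Hall  


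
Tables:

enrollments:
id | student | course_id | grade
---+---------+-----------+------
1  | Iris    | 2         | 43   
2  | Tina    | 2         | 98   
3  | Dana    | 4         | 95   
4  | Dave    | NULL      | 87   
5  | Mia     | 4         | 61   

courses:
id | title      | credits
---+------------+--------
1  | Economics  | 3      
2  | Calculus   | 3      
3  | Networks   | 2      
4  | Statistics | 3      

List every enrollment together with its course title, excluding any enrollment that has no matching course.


INNER JOIN keeps only enrollments rows whose course_id matches an id in courses. Walk through each enrollment:
  - enrollment 1 (Iris): course_id=2 -> matches Calculus
  - enrollment 2 (Tina): course_id=2 -> matches Calculus
  - enrollment 3 (Dana): course_id=4 -> matches Statistics
  - enrollment 4 (Dave): course_id=NULL, no match -> dropped
  - enrollment 5 (Mia): course_id=4 -> matches Statistics
So 1 of 5 rows is dropped.

SQL:
SELECT a.student, b.title AS course
FROM enrollments a
INNER JOIN courses b ON a.course_id = b.id

Result:
student | course    
--------+-----------
Iris    | Calculus  
Tina    | Calculus  
Dana    | Statistics
Mia     | Statistics


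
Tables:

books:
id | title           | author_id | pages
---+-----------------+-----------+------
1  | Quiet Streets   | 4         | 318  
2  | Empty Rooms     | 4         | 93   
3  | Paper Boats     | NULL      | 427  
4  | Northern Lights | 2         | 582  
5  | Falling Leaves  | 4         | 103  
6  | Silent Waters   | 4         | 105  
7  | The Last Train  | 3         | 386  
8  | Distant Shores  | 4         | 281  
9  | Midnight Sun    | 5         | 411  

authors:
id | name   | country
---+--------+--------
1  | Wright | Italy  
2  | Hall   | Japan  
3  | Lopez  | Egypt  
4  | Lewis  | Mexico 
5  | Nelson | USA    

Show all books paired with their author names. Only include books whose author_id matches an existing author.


INNER JOIN keeps only books rows whose author_id matches an id in authors. Walk through each book:
  - book 1 (Quiet Streets): author_id=4 -> matches Lewis
  - book 2 (Empty Rooms): author_id=4 -> matches Lewis
  - book 3 (Paper Boats): author_id=NULL, no match -> dropped
  - book 4 (Northern Lights): author_id=2 -> matches Hall
  - book 5 (Falling Leaves): author_id=4 -> matches Lewis
  - book 6 (Silent Waters): author_id=4 -> matches Lewis
  - book 7 (The Last Train): author_id=3 -> matches Lopez
  - book 8 (Distant Shores): author_id=4 -> matches Lewis
  - book 9 (Midnight Sun): author_id=5 -> matches Nelson
So 1 of 9 rows is dropped.

SQL:
SELECT a.title, b.name AS author
FROM books a
INNER JOIN authors b ON a.author_id = b.id

Result:
title           | author
----------------+-------
Quiet Streets   | Lewis 
Empty Rooms     | Lewis 
Northern Lights | Hall  
Falling Leaves  | Lewis 
Silent Waters   | Lewis 
The Last Train  | Lopez 
Distant Shores  | Lewis 
Midnight Sun    | Nelson


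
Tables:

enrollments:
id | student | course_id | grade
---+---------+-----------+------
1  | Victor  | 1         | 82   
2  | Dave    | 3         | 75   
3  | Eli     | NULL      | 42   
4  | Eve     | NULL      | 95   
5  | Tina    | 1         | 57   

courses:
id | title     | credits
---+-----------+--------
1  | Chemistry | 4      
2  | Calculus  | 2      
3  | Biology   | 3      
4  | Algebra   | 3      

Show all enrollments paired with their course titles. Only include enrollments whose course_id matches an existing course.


INNER JOIN keeps only enrollments rows whose course_id matches an id in courses. Walk through each enrollment:
  - enrollment 1 (Victor): course_id=1 -> matches Chemistry
  - enrollment 2 (Dave): course_id=3 -> matches Biology
  - enrollment 3 (Eli): course_id=NULL, no match -> dropped
  - enrollment 4 (Eve): course_id=NULL, no match -> dropped
  - enrollment 5 (Tina): course_id=1 -> matches Chemistry
So 2 of 5 rows are dropped.

SQL:
SELECT a.student, b.title AS course
FROM enrollments a
INNER JOIN courses b ON a.course_id = b.id

Result:
student | course   
--------+----------
Victor  | Chemistry
Dave    | Biology  
Tina    | Chemistry


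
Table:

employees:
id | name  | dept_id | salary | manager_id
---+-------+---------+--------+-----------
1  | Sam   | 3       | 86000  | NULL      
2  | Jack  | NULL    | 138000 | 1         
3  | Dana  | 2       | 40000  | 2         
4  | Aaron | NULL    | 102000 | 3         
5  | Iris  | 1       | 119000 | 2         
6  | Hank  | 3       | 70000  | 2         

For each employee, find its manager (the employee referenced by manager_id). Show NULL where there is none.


This is a self-join: employees is joined to a second copy of itself, matching each row's manager_id to another row's id. Use LEFT JOIN so rows with manager_id=NULL are kept.
  - employee 1 (Sam): manager_id=NULL -> NULL
  - employee 2 (Jack): manager_id=1 -> Sam
  - employee 3 (Dana): manager_id=2 -> Jack
  - employee 4 (Aaron): manager_id=3 -> Dana
  - employee 5 (Iris): manager_id=2 -> Jack
  - employee 6 (Hank): manager_id=2 -> Jack

SQL:
SELECT a.name AS item, b.name AS manager
FROM employees a
LEFT JOIN employees b ON a.manager_id = b.id

Result:
item  | manager
------+--------
Sam   | NULL   
Jack  | Sam    
Dana  | Jack   
Aaron | Dana   
Iris  | Jack   
Hank  | Jack   


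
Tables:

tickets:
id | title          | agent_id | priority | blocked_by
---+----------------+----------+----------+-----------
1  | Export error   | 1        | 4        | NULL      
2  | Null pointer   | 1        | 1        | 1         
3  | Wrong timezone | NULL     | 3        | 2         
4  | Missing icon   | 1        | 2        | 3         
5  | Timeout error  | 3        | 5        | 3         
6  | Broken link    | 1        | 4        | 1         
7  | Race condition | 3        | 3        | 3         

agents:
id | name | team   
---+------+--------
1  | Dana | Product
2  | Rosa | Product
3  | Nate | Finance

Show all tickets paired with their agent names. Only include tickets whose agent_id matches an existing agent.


INNER JOIN keeps only tickets rows whose agent_id matches an id in agents. Walk through each ticket:
  - ticket 1 (Export error): agent_id=1 -> matches Dana
  - ticket 2 (Null pointer): agent_id=1 -> matches Dana
  - ticket 3 (Wrong timezone): agent_id=NULL, no match -> dropped
  - ticket 4 (Missing icon): agent_id=1 -> matches Dana
  - ticket 5 (Timeout error): agent_id=3 -> matches Nate
  - ticket 6 (Broken link): agent_id=1 -> matches Dana
  - ticket 7 (Race condition): agent_id=3 -> matches Nate
So 1 of 7 rows is dropped.

SQL:
SELECT a.title, b.name AS agent
FROM tickets a
INNER JOIN agents b ON a.agent_id = b.id

Result:
title          | agent
---------------+------
Export error   | Dana 
Null pointer   | Dana 
Missing icon   | Dana 
Timeout error  | Nate 
Broken link    | Dana 
Race condition | Nate 
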